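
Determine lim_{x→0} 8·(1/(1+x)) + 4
Direct substitution at x = 0 gives 12.

Final answer: 12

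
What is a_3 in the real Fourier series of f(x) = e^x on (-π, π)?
a_3 = (1/π) ∫_{-π}^{π} f(x)·cos(3x) dx.
Evaluate the integral (use parity and integration by parts as needed): a_3 = (1 - e^(2·π))·e^(-π)/(10·π).

Final answer: (1 - e^(2·π))·e^(-π)/(10·π)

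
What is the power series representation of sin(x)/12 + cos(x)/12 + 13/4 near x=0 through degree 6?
-x^6/8640 + x^5/1440 + x^4/288 - x^3/72 - x^2/24 + x/12 + 10/3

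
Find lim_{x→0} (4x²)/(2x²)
Both numerator and denominator → 0 as x → 0; this is a 0/0 indeterminate form.
Expand each to leading order near x = 0: numerator ~ 4·x^2, denominator ~ 2·x^2.
The limit of the ratio is 2.

Final answer: 2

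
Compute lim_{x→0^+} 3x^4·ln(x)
This is a 0·∞ indeterminate form at x → 0⁺.
Rewrite the product as 3·ln(x) / x^(-4) and apply L'Hôpital, or use the standard hierarchy x^(-4) ≫ |ln x| as x → 0⁺.
The indeterminate product → 0, so the limit = 0.

Final answer: 0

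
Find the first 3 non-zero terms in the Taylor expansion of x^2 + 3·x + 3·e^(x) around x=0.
5·x^2/2 + 6·x + 3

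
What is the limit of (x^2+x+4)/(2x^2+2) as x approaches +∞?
This is an ∞/∞ indeterminate form as x → +∞.
Divide numerator and denominator by x^2 and let the lower-order terms vanish; the leading terms give 1/2.
Limit = 1/2.

Final answer: 1/2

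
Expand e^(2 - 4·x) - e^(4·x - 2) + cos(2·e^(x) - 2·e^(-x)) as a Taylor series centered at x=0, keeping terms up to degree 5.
x^5·(-128·e^(2)/15 - 128·e^(-2)/15) + x^4·(-32·e^(-2)/3 + 8 + 32·e^(2)/3) + x^3·(-32·e^(2)/3 - 32·e^(-2)/3) + x^2·(-8 - 8·e^(-2) + 8·e^(2)) + x·(-4·e^(2) - 4·e^(-2)) - e^(-2) + 1 + e^(2)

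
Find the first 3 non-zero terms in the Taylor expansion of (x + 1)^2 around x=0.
x^2 + 2·x + 1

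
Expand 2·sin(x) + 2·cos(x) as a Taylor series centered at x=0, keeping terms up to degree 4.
x^4/12 - x^3/3 - x^2 + 2·x + 2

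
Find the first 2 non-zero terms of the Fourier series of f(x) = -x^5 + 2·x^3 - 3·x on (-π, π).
(-270 - 2·π^4 + 44·π^2)·sin(x) + (-7·π^2 + 27/2 + π^4)·sin(2·x)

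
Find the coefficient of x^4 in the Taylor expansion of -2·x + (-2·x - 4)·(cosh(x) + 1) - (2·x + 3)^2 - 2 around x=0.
Expand to order 4: -2·x + (-2·x - 4)·(cosh(x) + 1) - (2·x + 3)^2 - 2 = -x^4/6 - x^3 - 6·x^2 - 18·x - 19 + O(x^5).
The coefficient of x^4 is -1/6.

Final answer: -1/6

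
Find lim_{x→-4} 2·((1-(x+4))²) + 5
Direct substitution at x = -4 gives 7.

Final answer: 7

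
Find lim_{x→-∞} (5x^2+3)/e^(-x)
This is an ∞/∞ indeterminate form as x → -∞.
Compare growth rates of the dominant terms (exponentials ≫ polynomials ≫ logarithms), or apply L'Hôpital's rule; the quotient → 0.
Limit = 0.

Final answer: 0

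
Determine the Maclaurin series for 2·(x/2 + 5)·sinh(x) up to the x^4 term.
x^4/6 + 5·x^3/3 + x^2 + 10·x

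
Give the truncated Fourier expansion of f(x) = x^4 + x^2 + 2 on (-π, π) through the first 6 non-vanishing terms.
(44 - 8·π^2)·cos(x) + (-2 + 2·π^2)·cos(2·x) + (4/27 - 8·π^2/9)·cos(3·x) + (1/16 + π^2/2)·cos(4·x) + (-8·π^2/25 - 52/625)·cos(5·x) + 2 + π^2/3 + π^4/5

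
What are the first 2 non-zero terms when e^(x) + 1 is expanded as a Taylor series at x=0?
x + 2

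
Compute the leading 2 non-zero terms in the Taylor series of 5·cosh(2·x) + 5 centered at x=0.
10·x^2 + 10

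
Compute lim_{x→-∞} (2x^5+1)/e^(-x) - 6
The quotient is an ∞/∞ indeterminate form as x → -∞.
Compare growth rates of the dominant terms (exponentials ≫ polynomials ≫ logarithms), or apply L'Hôpital's rule; the quotient → 0.
Adding the constant: 0 - 6 = -6. Limit = -6.

Final answer: -6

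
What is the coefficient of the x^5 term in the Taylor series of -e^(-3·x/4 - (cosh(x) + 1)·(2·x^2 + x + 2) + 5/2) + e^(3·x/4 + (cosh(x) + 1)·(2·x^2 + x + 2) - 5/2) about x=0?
Expand to order 5: -e^(-3·x/4 - (cosh(x) + 1)·(2·x^2 + x + 2) + 5/2) + e^(3·x/4 + (cosh(x) + 1)·(2·x^2 + x + 2) - 5/2) = x^5·(606537·e^(-3/2)/40960 + 7425371·e^(3/2)/122880) + x^4·(22927·e^(-3/2)/6144 + 74235·e^(3/2)/2048) + x^3·(-3757·e^(-3/2)/384 + 6803·e^(3/2)/384) + x^2·(39·e^(-3/2)/32 + 281·e^(3/2)/32) + x·(11·e^(-3/2)/4 + 11·e^(3/2)/4) - e^(-3/2) + e^(3/2) + O(x^6).
The coefficient of x^5 is 606537·e^(-3/2)/40960 + 7425371·e^(3/2)/122880.

Final answer: 606537·e^(-3/2)/40960 + 7425371·e^(3/2)/122880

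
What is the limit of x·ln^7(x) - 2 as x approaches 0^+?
The product is a 0·∞ indeterminate form at x → 0⁺.
Rewrite the product as ln^7(x) / x^(-1) and apply L'Hôpital, or use the standard hierarchy x^(-1) ≫ |ln x|^7 as x → 0⁺.
The indeterminate product → 0, so the limit = -2.

Final answer: -2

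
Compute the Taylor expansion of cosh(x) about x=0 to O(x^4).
x^2/2 + 1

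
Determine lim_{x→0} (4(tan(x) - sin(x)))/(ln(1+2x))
Both numerator and denominator → 0 as x → 0; this is a 0/0 indeterminate form.
Expand each to leading order near x = 0: numerator ~ 2·x^3, denominator ~ 2·x.
The limit of the ratio is 0.

Final answer: 0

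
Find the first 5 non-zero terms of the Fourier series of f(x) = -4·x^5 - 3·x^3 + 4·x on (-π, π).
(-916 - 8·π^4 + 154·π^2)·sin(x) + (-17·π^2 + 43/2 + 4·π^4)·sin(2·x) + (-8·π^4/3 + 4/81 + 106·π^2/27)·sin(3·x) + (-π^2 - 13/8 + 2·π^4)·sin(4·x) + (-8·π^4/5 + 2·π^2/25 + 988/625)·sin(5·x)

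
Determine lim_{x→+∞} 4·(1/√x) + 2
Evaluate the dominant behaviour as x → +∞; each term tends to a finite value or vanishes.
Limit = 2.

Final answer: 2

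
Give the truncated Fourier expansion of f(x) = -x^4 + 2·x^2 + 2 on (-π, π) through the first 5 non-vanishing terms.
(-56 + 8·π^2)·cos(x) + (5 - 2·π^2)·cos(2·x) + (-40/27 + 8·π^2/9)·cos(3·x) + (11/16 - π^2/2)·cos(4·x) - π^4/5 + 2 + 2·π^2/3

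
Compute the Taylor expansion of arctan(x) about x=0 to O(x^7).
x^5/5 - x^3/3 + x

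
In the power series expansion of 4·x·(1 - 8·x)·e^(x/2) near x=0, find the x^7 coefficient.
Expand to order 7: 4·x·(1 - 8·x)·e^(x/2) = -19·x^7/2304 - 79·x^6/960 - 21·x^5/32 - 47·x^4/12 - 31·x^3/2 - 30·x^2 + 4·x + O(x^8).
The coefficient of x^7 is -19/2304.

Final answer: -19/2304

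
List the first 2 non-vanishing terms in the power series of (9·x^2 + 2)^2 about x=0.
36·x^2 + 4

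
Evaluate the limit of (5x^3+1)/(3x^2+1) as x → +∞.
This is an ∞/∞ indeterminate form as x → +∞.
Divide numerator and denominator by x^3 and let the lower-order terms vanish; the numerator's degree 3 exceeds the denominator's degree 2, so the quotient diverges.
Limit = ∞.

Final answer: ∞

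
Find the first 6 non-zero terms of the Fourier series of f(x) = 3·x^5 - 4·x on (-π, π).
(-120·π^2 + 6·π^4 + 712)·sin(x) + (-3·π^4 - 37/2 + 15·π^2)·sin(2·x) + (-40·π^2/9 + 8/27 + 2·π^4)·sin(3·x) + (-3·π^4/2 + 83/64 + 15·π^2/8)·sin(4·x) + (-24·π^2/25 - 856/625 + 6·π^4/5)·sin(5·x) + (-π^4 + 67/54 + 5·π^2/9)·sin(6·x)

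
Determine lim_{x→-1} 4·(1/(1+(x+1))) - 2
Direct substitution at x = -1 gives 2.

Final answer: 2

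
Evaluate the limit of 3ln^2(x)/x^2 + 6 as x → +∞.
The quotient is an ∞/∞ indeterminate form as x → +∞.
The polynomial denominator x^2 dominates the logarithmic numerator (any positive power of x ≫ ln^2(x) as x → ∞), so the quotient → 0.
Adding the constant: 0 + 6 = 6. Limit = 6.

Final answer: 6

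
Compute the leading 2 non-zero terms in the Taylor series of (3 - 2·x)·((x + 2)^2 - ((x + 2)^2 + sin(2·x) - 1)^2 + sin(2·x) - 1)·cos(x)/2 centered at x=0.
-39·x - 9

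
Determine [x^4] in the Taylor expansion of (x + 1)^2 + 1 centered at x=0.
Expand to order 4: (x + 1)^2 + 1 = x^2 + 2·x + 2 + O(x^5).
The coefficient of x^4 is 0.

Final answer: 0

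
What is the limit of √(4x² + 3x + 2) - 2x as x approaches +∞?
As x → +∞: multiply by the conjugate to get (3x+2)/(√(4x²+3x+2)+2x); the denominator ~ 4x, so the limit is 3/4.
Limit = 3/4.

Final answer: 3/4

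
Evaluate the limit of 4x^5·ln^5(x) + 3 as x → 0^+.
The product is a 0·∞ indeterminate form at x → 0⁺.
Rewrite the product as 4·ln^5(x) / x^(-5) and apply L'Hôpital, or use the standard hierarchy x^(-5) ≫ |ln x|^5 as x → 0⁺.
The indeterminate product → 0, so the limit = 3.

Final answer: 3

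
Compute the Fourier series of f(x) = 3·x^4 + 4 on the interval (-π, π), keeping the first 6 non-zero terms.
(144 - 24·π^2)·cos(x) + (-9 + 6·π^2)·cos(2·x) + (16/9 - 8·π^2/3)·cos(3·x) + (-9/16 + 3·π^2/2)·cos(4·x) + (144/625 - 24·π^2/25)·cos(5·x) + 4 + 3·π^4/5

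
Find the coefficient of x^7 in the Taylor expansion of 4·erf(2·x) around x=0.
Expand to order 7: 4·erf(2·x) = -512·x^7/(21·√(π)) + 128·x^5/(5·√(π)) - 64·x^3/(3·√(π)) + 16·x/√(π) + O(x^8).
The coefficient of x^7 is -512/(21·√(π)).

Final answer: -512/(21·√(π))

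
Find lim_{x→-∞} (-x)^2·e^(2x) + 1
The product is a 0·∞ indeterminate form at x → -∞.
Rewrite the product as (-x)^2 / e^(-2x) (an ∞/∞ form) and apply L'Hôpital, or use the standard hierarchy e^(2|x|) ≫ |(-x)^2| as x → -∞.
The indeterminate product → 0, so the limit = 1.

Final answer: 1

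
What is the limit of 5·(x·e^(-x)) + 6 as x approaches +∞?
Evaluate the dominant behaviour as x → +∞; each term tends to a finite value or vanishes.
Limit = 6.

Final answer: 6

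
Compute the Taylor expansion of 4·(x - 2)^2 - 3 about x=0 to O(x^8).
4·x^2 - 16·x + 13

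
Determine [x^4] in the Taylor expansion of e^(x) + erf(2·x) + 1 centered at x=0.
Expand to order 4: e^(x) + erf(2·x) + 1 = x^4/24 + x^3·(1/6 - 16/(3·√(π))) + x^2/2 + x·(1 + 4/√(π)) + 2 + O(x^5).
The coefficient of x^4 is 1/24.

Final answer: 1/24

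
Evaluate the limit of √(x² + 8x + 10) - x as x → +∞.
This is an ∞ − ∞ indeterminate form.
Multiply and divide by the conjugate √(x²+8x + 10) + x; the x² terms cancel, leaving (8x + 10)/(√(x²+8x + 10)+x) → 8/2 = 4.
Limit = 4.

Final answer: 4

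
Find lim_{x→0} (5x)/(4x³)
Both numerator and denominator → 0 as x → 0; this is a 0/0 indeterminate form.
Expand each to leading order near x = 0: numerator ~ 5·x, denominator ~ 4·x^3.
The limit of the ratio is ∞.

Final answer: ∞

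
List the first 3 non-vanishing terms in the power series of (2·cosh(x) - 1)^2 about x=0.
7·x^4/6 + 2·x^2 + 1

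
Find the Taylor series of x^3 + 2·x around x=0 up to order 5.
x^3 + 2·x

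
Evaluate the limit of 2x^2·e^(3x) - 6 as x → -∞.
The product is a 0·∞ indeterminate form at x → -∞.
Rewrite the product as 2x^2 / e^(-3x) (an ∞/∞ form) and apply L'Hôpital, or use the standard hierarchy e^(3|x|) ≫ |x^2| as x → -∞.
The indeterminate product → 0, so the limit = -6.

Final answer: -6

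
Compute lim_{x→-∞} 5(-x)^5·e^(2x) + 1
The product is a 0·∞ indeterminate form at x → -∞.
Rewrite the product as 5(-x)^5 / e^(-2x) (an ∞/∞ form) and apply L'Hôpital, or use the standard hierarchy e^(2|x|) ≫ |(-x)^5| as x → -∞.
The indeterminate product → 0, so the limit = 1.

Final answer: 1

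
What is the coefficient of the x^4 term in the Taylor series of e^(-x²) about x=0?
Expand to order 4: e^(-x²) = x^4/2 - x^2 + 1 + O(x^5).
The coefficient of x^4 is 1/2.

Final answer: 1/2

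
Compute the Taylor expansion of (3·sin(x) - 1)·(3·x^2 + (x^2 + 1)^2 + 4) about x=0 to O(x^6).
5·x^5/8 - x^4 + 25·x^3/2 - 5·x^2 + 15·x - 5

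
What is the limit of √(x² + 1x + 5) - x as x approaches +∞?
This is an ∞ − ∞ indeterminate form.
Multiply and divide by the conjugate √(x²+1x + 5) + x; the x² terms cancel, leaving (1x + 5)/(√(x²+1x + 5)+x) → 1/2.
Limit = 1/2.

Final answer: 1/2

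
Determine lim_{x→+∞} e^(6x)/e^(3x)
This is an ∞/∞ indeterminate form as x → +∞.
Rewrite e^(6x)/e^(3x) = e^((6−3)x) = e^(3x); the exponent coefficient is 3 > 0 so e^(3x) → ∞.
Limit = ∞.

Final answer: ∞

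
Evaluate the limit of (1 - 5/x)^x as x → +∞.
As x → +∞: this is the defining limit (1 - 5/x)^x → e^(-5).
Limit = e^(-5).

Final answer: e^(-5)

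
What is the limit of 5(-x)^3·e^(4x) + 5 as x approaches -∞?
The product is a 0·∞ indeterminate form at x → -∞.
Rewrite the product as 5(-x)^3 / e^(-4x) (an ∞/∞ form) and apply L'Hôpital, or use the standard hierarchy e^(4|x|) ≫ |(-x)^3| as x → -∞.
The indeterminate product → 0, so the limit = 5.

Final answer: 5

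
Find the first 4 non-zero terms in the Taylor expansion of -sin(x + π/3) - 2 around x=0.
x^3/12 + √(3)·x^2/4 - x/2 - 2 - √(3)/2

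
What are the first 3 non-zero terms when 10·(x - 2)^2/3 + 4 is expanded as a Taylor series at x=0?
10·x^2/3 - 40·x/3 + 52/3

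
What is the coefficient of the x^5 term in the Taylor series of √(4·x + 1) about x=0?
Expand to order 5: √(4·x + 1) = 28·x^5 - 10·x^4 + 4·x^3 - 2·x^2 + 2·x + 1 + O(x^6).
The coefficient of x^5 is 28.

Final answer: 28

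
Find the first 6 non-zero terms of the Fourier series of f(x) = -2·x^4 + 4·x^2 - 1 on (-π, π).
(-112 + 16·π^2)·cos(x) + (10 - 4·π^2)·cos(2·x) + (-80/27 + 16·π^2/9)·cos(3·x) + (11/8 - π^2)·cos(4·x) + (-496/625 + 16·π^2/25)·cos(5·x) - 2·π^4/5 - 1 + 4·π^2/3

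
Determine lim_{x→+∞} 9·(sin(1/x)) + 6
Evaluate the dominant behaviour as x → +∞; each term tends to a finite value or vanishes.
Limit = 6.

Final answer: 6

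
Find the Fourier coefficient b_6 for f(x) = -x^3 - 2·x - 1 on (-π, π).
b_6 = (1/π) ∫_{-π}^{π} f(x)·sin(6x) dx.
Evaluate the integral (use parity and integration by parts as needed): b_6 = 11/18 + π^2/3.

Final answer: 11/18 + π^2/3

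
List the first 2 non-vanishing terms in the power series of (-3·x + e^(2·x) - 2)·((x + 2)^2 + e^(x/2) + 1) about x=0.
-21·x/2 - 6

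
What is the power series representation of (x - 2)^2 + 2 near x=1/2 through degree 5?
17/4 - 3·(x - 1/2) + (x - 1/2)^2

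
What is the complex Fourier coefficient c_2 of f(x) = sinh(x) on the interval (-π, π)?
Compute the real Fourier coefficients first: a_2 = 0, b_2 = -4·sinh(π)/(5·π).
Then c_2 = (a_2 − i·b_2)/2 = 2·i·sinh(π)/(5·π).

Final answer: 2·i·sinh(π)/(5·π)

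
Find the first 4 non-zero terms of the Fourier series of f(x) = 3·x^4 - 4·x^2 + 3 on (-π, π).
(160 - 24·π^2)·cos(x) + (-13 + 6·π^2)·cos(2·x) + (32/9 - 8·π^2/3)·cos(3·x) - 4·π^2/3 + 3 + 3·π^4/5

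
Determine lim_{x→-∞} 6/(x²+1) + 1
Evaluate the dominant behaviour as x → -∞; each term tends to a finite value or vanishes.
Limit = 1.

Final answer: 1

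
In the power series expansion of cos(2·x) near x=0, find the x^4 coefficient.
Expand to order 4: cos(2·x) = 2·x^4/3 - 2·x^2 + 1 + O(x^5).
The coefficient of x^4 is 2/3.

Final answer: 2/3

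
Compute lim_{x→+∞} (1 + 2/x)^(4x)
As x → +∞: write (1 + 2/x)^(4x) = ((1 + 2/x)^x)^4 → (e^2)^4 = e^8.
Limit = e^(8).

Final answer: e^(8)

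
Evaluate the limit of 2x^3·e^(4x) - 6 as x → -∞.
The product is a 0·∞ indeterminate form at x → -∞.
Rewrite the product as 2x^3 / e^(-4x) (an ∞/∞ form) and apply L'Hôpital, or use the standard hierarchy e^(4|x|) ≫ |x^3| as x → -∞.
The indeterminate product → 0, so the limit = -6.

Final answer: -6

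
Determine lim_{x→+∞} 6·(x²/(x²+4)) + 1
Evaluate the dominant behaviour as x → +∞; each term tends to a finite value or vanishes.
Limit = 7.

Final answer: 7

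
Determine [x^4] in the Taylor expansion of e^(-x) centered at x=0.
Expand to order 4: e^(-x) = x^4/24 - x^3/6 + x^2/2 - x + 1 + O(x^5).
The coefficient of x^4 is 1/24.

Final answer: 1/24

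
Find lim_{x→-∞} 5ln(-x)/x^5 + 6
The quotient is an ∞/∞ indeterminate form as x → -∞.
Compare growth rates of the dominant terms (exponentials ≫ polynomials ≫ logarithms), or apply L'Hôpital's rule; the quotient → 0.
Adding the constant: 0 + 6 = 6. Limit = 6.

Final answer: 6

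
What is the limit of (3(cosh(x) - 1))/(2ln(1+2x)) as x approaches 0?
Both numerator and denominator → 0 as x → 0; this is a 0/0 indeterminate form.
Expand each to leading order near x = 0: numerator ~ 3·x^2/2, denominator ~ 4·x.
The limit of the ratio is 0.

Final answer: 0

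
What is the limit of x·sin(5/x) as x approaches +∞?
As x → +∞: let u = 5/x → 0⁺; then x·sin(5/x) = 5·sin(u)/u → 5·1 = 5.
Limit = 5.

Final answer: 5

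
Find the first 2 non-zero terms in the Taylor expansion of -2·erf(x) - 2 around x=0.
-4·x/√(π) - 2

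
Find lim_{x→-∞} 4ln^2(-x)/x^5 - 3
The quotient is an ∞/∞ indeterminate form as x → -∞.
Compare growth rates of the dominant terms (exponentials ≫ polynomials ≫ logarithms), or apply L'Hôpital's rule; the quotient → 0.
Adding the constant: 0 - 3 = -3. Limit = -3.

Final answer: -3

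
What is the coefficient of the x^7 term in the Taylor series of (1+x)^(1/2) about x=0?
Expand to order 7: (1+x)^(1/2) = 33·x^7/2048 - 21·x^6/1024 + 7·x^5/256 - 5·x^4/128 + x^3/16 - x^2/8 + x/2 + 1 + O(x^8).
The coefficient of x^7 is 33/2048.

Final answer: 33/2048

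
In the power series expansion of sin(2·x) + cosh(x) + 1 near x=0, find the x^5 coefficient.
Expand to order 5: sin(2·x) + cosh(x) + 1 = 4·x^5/15 + x^4/24 - 4·x^3/3 + x^2/2 + 2·x + 2 + O(x^6).
The coefficient of x^5 is 4/15.

Final answer: 4/15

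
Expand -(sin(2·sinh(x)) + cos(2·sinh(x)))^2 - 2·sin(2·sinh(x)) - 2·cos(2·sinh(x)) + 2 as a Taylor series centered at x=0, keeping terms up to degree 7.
-253·x^7/90 - 8·x^6/15 - 37·x^5/15 + 12·x^3 + 4·x^2 - 8·x - 1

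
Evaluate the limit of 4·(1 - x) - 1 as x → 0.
Direct substitution at x = 0 gives 3.

Final answer: 3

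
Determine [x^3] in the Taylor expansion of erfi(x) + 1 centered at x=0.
Expand to order 3: erfi(x) + 1 = 2·x^3/(3·√(π)) + 2·x/√(π) + 1 + O(x^4).
The coefficient of x^3 is 2/(3·√(π)).

Final answer: 2/(3·√(π))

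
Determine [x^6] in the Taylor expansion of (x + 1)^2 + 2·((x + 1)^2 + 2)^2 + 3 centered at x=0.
Expand to order 6: (x + 1)^2 + 2·((x + 1)^2 + 2)^2 + 3 = 2·x^4 + 8·x^3 + 21·x^2 + 26·x + 22 + O(x^7).
The coefficient of x^6 is 0.

Final answer: 0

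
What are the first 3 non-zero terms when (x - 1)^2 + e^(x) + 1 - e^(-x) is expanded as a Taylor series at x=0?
x^3/3 + x^2 + 2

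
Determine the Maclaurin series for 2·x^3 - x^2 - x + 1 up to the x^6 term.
2·x^3 - x^2 - x + 1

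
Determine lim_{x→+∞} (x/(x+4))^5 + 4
As x → +∞: x/(x+4) = 1/(1 + 4/x) → 1, and the 5th power of a limit-1 base also → 1; with the additive constant, 1 + 4 = 5.
Limit = 5.

Final answer: 5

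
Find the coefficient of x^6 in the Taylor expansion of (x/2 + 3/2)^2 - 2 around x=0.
Expand to order 6: (x/2 + 3/2)^2 - 2 = x^2/4 + 3·x/2 + 1/4 + O(x^7).
The coefficient of x^6 is 0.

Final answer: 0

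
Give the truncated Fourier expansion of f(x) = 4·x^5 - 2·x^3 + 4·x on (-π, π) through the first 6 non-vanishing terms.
(-164·π^2 + 8·π^4 + 992)·sin(x) + (-4·π^4 - 37 + 22·π^2)·sin(2·x) + (-196·π^2/27 + 608/81 + 8·π^4/3)·sin(3·x) + (-2·π^4 - 53/16 + 7·π^2/2)·sin(4·x) + (-52·π^2/25 + 1312/625 + 8·π^4/5)·sin(5·x) + (-4·π^4/3 - 127/81 + 38·π^2/27)·sin(6·x)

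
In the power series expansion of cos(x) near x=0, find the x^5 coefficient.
Expand to order 5: cos(x) = x^4/24 - x^2/2 + 1 + O(x^6).
The coefficient of x^5 is 0.

Final answer: 0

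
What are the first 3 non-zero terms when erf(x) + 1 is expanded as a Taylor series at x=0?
-2·x^3/(3·√(π)) + 2·x/√(π) + 1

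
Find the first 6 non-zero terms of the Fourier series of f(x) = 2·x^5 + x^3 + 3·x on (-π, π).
(-78·π^2 + 4·π^4 + 474)·sin(x) + (-2·π^4 - 33/2 + 9·π^2)·sin(2·x) + (-62·π^2/27 + 286/81 + 4·π^4/3)·sin(3·x) + (-π^4 - 57/32 + 3·π^2/4)·sin(4·x) + (-6·π^2/25 + 786/625 + 4·π^4/5)·sin(5·x) + (-2·π^4/3 - 163/162 + π^2/27)·sin(6·x)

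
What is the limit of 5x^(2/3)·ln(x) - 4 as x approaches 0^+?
The product is a 0·∞ indeterminate form at x → 0⁺.
Rewrite the product as 5·ln(x) / x^(-2/3) and apply L'Hôpital, or use the standard hierarchy x^(-2/3) ≫ |ln x| as x → 0⁺.
The indeterminate product → 0, so the limit = -4.

Final answer: -4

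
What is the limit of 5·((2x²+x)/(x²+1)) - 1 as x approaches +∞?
Evaluate the dominant behaviour as x → +∞; each term tends to a finite value or vanishes.
Limit = 9.

Final answer: 9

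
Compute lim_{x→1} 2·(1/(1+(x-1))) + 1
Direct substitution at x = 1 gives 3.

Final answer: 3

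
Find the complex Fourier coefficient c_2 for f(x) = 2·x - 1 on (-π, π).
Compute the real Fourier coefficients first: a_2 = 0, b_2 = -2.
Then c_2 = (a_2 − i·b_2)/2 = i.

Final answer: i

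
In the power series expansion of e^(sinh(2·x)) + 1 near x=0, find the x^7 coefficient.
Expand to order 7: e^(sinh(2·x)) + 1 = 1024·x^7/315 + 148·x^6/45 + 16·x^5/5 + 10·x^4/3 + 8·x^3/3 + 2·x^2 + 2·x + 2 + O(x^8).
The coefficient of x^7 is 1024/315.

Final answer: 1024/315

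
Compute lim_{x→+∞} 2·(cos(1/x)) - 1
Evaluate the dominant behaviour as x → +∞; each term tends to a finite value or vanishes.
Limit = 1.

Final answer: 1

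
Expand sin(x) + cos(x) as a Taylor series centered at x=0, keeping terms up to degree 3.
-x^3/6 - x^2/2 + x + 1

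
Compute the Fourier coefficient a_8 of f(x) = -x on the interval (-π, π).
a_8 = (1/π) ∫_{-π}^{π} f(x)·cos(8x) dx.
Evaluate the integral (use parity and integration by parts as needed): a_8 = 0.

Final answer: 0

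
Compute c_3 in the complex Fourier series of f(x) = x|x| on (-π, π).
Compute the real Fourier coefficients first: a_3 = 0, b_3 = (-8 + 18·π^2)/(27·π).
Then c_3 = (a_3 − i·b_3)/2 = -i·π/3 + 4·i/(27·π).

Final answer: -i·π/3 + 4·i/(27·π)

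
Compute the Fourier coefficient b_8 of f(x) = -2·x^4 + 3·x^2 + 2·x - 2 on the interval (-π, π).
b_8 = (1/π) ∫_{-π}^{π} f(x)·sin(8x) dx.
Evaluate the integral (use parity and integration by parts as needed): b_8 = -1/2.

Final answer: -1/2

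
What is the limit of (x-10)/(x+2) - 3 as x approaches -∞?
Evaluate the dominant behaviour as x → -∞; each term tends to a finite value or vanishes.
Limit = -2.

Final answer: -2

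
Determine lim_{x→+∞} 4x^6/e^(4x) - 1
The quotient is an ∞/∞ indeterminate form as x → +∞.
The exponential denominator e^(4x) dominates the polynomial numerator (e^x ≫ x^6 as x → ∞), so the quotient → 0.
Adding the constant: 0 - 1 = -1. Limit = -1.

Final answer: -1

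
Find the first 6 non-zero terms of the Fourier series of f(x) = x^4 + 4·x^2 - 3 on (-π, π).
(32 - 8·π^2)·cos(x) + (1 + 2·π^2)·cos(2·x) + (-8·π^2/9 - 32/27)·cos(3·x) + (13/16 + π^2/2)·cos(4·x) + (-8·π^2/25 - 352/625)·cos(5·x) - 3 + 4·π^2/3 + π^4/5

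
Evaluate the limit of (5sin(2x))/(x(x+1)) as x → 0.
Both numerator and denominator → 0 as x → 0; this is a 0/0 indeterminate form.
Expand each to leading order near x = 0: numerator ~ 10·x, denominator ~ x.
The limit of the ratio is 10.

Final answer: 10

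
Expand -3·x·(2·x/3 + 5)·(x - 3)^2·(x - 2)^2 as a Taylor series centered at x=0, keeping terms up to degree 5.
5·x^5 + 76·x^4 - 435·x^3 + 828·x^2 - 540·x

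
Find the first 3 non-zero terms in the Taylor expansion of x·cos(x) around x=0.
x^5/24 - x^3/2 + x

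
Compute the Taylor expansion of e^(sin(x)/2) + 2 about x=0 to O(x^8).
179·x^7/92160 + 59·x^6/15360 - 23·x^5/3840 - 5·x^4/128 - x^3/16 + x^2/8 + x/2 + 3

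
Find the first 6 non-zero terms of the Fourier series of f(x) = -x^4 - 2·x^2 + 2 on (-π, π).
(-40 + 8·π^2)·cos(x) + (1 - 2·π^2)·cos(2·x) + (8/27 + 8·π^2/9)·cos(3·x) + (-π^2/2 - 5/16)·cos(4·x) + (152/625 + 8·π^2/25)·cos(5·x) - π^4/5 - 2·π^2/3 + 2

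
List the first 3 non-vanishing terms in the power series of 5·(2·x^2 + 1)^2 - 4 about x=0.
20·x^4 + 20·x^2 + 1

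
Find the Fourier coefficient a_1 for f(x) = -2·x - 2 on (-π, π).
a_1 = (1/π) ∫_{-π}^{π} f(x)·cos(1x) dx.
Evaluate the integral (use parity and integration by parts as needed): a_1 = 0.

Final answer: 0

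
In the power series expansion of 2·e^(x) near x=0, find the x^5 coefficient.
Expand to order 5: 2·e^(x) = x^5/60 + x^4/12 + x^3/3 + x^2 + 2·x + 2 + O(x^6).
The coefficient of x^5 is 1/60.

Final answer: 1/60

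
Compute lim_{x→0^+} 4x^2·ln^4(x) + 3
The product is a 0·∞ indeterminate form at x → 0⁺.
Rewrite the product as 4·ln^4(x) / x^(-2) and apply L'Hôpital, or use the standard hierarchy x^(-2) ≫ |ln x|^4 as x → 0⁺.
The indeterminate product → 0, so the limit = 3.

Final answer: 3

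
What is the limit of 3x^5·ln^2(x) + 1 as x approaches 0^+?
The product is a 0·∞ indeterminate form at x → 0⁺.
Rewrite the product as 3·ln^2(x) / x^(-5) and apply L'Hôpital, or use the standard hierarchy x^(-5) ≫ |ln x|^2 as x → 0⁺.
The indeterminate product → 0, so the limit = 1.

Final answer: 1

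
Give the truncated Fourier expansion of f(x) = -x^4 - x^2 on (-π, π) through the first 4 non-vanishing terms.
(-44 + 8·π^2)·cos(x) + (2 - 2·π^2)·cos(2·x) + (-4/27 + 8·π^2/9)·cos(3·x) - π^4/5 - π^2/3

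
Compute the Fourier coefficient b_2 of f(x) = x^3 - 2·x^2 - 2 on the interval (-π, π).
b_2 = (1/π) ∫_{-π}^{π} f(x)·sin(2x) dx.
Evaluate the integral (use parity and integration by parts as needed): b_2 = 3/2 - π^2.

Final answer: 3/2 - π^2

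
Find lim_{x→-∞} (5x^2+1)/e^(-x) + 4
The quotient is an ∞/∞ indeterminate form as x → -∞.
Compare growth rates of the dominant terms (exponentials ≫ polynomials ≫ logarithms), or apply L'Hôpital's rule; the quotient → 0.
Adding the constant: 0 + 4 = 4. Limit = 4.

Final answer: 4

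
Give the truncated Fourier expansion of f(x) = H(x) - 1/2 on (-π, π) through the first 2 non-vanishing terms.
2·sin(x)/π + 2·sin(3·x)/(3·π)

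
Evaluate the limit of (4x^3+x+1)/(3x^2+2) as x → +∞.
This is an ∞/∞ indeterminate form as x → +∞.
Divide numerator and denominator by x^3 and let the lower-order terms vanish; the numerator's degree 3 exceeds the denominator's degree 2, so the quotient diverges.
Limit = ∞.

Final answer: ∞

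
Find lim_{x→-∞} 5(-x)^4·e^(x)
This is a 0·∞ indeterminate form at x → -∞.
Rewrite the product as 5(-x)^4 / e^(-x) (an ∞/∞ form) and apply L'Hôpital, or use the standard hierarchy e^(|x|) ≫ |(-x)^4| as x → -∞.
The indeterminate product → 0, so the limit = 0.

Final answer: 0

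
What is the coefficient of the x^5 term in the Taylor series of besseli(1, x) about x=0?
Expand to order 5: besseli(1, x) = x^5/384 + x^3/16 + x/2 + O(x^6).
The coefficient of x^5 is 1/384.

Final answer: 1/384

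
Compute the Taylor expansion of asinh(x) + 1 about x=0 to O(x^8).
-5·x^7/112 + 3·x^5/40 - x^3/6 + x + 1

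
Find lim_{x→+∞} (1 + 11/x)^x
As x → +∞: this is the defining limit (1 + 11/x)^x → e^11.
Limit = e^(11).

Final answer: e^(11)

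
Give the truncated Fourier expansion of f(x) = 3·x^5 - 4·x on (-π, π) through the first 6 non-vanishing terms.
(-120·π^2 + 6·π^4 + 712)·sin(x) + (-3·π^4 - 37/2 + 15·π^2)·sin(2·x) + (-40·π^2/9 + 8/27 + 2·π^4)·sin(3·x) + (-3·π^4/2 + 83/64 + 15·π^2/8)·sin(4·x) + (-24·π^2/25 - 856/625 + 6·π^4/5)·sin(5·x) + (-π^4 + 67/54 + 5·π^2/9)·sin(6·x)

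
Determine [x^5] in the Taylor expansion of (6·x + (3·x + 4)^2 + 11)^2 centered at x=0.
Expand to order 5: (6·x + (3·x + 4)^2 + 11)^2 = 81·x^4 + 540·x^3 + 1386·x^2 + 1620·x + 729 + O(x^6).
The coefficient of x^5 is 0.

Final answer: 0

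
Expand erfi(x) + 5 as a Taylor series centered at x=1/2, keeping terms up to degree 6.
erfi(1/2) + 5 + 2·e^(1/4)·(x - 1/2)/√(π) + e^(1/4)·(x - 1/2)^2/√(π) + e^(1/4)·(x - 1/2)^3/√(π) + 7·e^(1/4)·(x - 1/2)^4/(12·√(π)) + 5·e^(1/4)·(x - 1/2)^5/(12·√(π)) + 9·e^(1/4)·(x - 1/2)^6/(40·√(π))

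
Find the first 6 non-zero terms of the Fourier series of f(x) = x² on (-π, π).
-4·cos(x) + cos(2·x) - 4·cos(3·x)/9 + cos(4·x)/4 - 4·cos(5·x)/25 + π^2/3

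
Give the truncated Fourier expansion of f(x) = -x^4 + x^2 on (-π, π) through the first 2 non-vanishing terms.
(-52 + 8·π^2)·cos(x) - π^4/5 + π^2/3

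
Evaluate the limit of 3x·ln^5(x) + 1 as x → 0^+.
The product is a 0·∞ indeterminate form at x → 0⁺.
Rewrite the product as 3·ln^5(x) / x^(-1) and apply L'Hôpital, or use the standard hierarchy x^(-1) ≫ |ln x|^5 as x → 0⁺.
The indeterminate product → 0, so the limit = 1.

Final answer: 1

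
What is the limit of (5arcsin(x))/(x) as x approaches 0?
Both numerator and denominator → 0 as x → 0; this is a 0/0 indeterminate form.
Expand each to leading order near x = 0: numerator ~ 5·x, denominator ~ x.
The limit of the ratio is 5.

Final answer: 5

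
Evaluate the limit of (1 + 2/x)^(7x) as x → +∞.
As x → +∞: write (1 + 2/x)^(7x) = ((1 + 2/x)^x)^7 → (e^2)^7 = e^14.
Limit = e^(14).

Final answer: e^(14)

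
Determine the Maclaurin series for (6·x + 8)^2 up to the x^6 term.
36·x^2 + 96·x + 64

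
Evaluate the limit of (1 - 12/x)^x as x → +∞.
As x → +∞: this is the defining limit (1 - 12/x)^x → e^(-12).
Limit = e^(-12).

Final answer: e^(-12)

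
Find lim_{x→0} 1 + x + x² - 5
Direct substitution at x = 0 gives -4.

Final answer: -4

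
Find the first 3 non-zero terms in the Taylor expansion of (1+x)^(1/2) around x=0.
-x^2/8 + x/2 + 1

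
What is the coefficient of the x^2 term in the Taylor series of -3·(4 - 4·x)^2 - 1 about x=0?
Expand to order 2: -3·(4 - 4·x)^2 - 1 = -48·x^2 + 96·x - 49 + O(x^3).
The coefficient of x^2 is -48.

Final answer: -48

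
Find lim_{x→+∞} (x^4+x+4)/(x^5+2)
This is an ∞/∞ indeterminate form as x → +∞.
Divide numerator and denominator by x^5 and let the lower-order terms vanish; the numerator's degree 4 is below the denominator's degree 5, so the quotient → 0.
Limit = 0.

Final answer: 0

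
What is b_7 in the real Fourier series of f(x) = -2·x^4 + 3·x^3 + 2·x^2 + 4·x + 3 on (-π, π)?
b_7 = (1/π) ∫_{-π}^{π} f(x)·sin(7x) dx.
Evaluate the integral (use parity and integration by parts as needed): b_7 = 356/343 + 6·π^2/7.

Final answer: 356/343 + 6·π^2/7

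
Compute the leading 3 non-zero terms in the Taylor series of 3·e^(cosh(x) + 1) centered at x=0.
x^4·e^(2)/2 + 3·x^2·e^(2)/2 + 3·e^(2)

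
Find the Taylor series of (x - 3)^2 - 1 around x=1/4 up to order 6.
105/16 - 11·(x - 1/4)/2 + (x - 1/4)^2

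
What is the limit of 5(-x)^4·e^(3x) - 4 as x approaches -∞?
The product is a 0·∞ indeterminate form at x → -∞.
Rewrite the product as 5(-x)^4 / e^(-3x) (an ∞/∞ form) and apply L'Hôpital, or use the standard hierarchy e^(3|x|) ≫ |(-x)^4| as x → -∞.
The indeterminate product → 0, so the limit = -4.

Final answer: -4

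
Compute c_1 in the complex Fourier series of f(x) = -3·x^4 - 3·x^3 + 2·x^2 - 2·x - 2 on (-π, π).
Compute the real Fourier coefficients first: a_1 = -152 + 24·π^2, b_1 = 32 - 6·π^2.
Then c_1 = (a_1 − i·b_1)/2 = -76 + 12·π^2 - 16·i + 3·i·π^2.

Final answer: -76 + 12·π^2 - 16·i + 3·i·π^2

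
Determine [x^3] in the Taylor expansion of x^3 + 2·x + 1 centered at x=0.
Expand to order 3: x^3 + 2·x + 1 = x^3 + 2·x + 1 + O(x^4).
The coefficient of x^3 is 1.

Final answer: 1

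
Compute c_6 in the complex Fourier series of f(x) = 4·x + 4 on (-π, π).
Compute the real Fourier coefficients first: a_6 = 0, b_6 = -4/3.
Then c_6 = (a_6 − i·b_6)/2 = 2·i/3.

Final answer: 2·i/3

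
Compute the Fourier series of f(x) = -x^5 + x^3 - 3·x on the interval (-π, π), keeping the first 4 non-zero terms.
(-258 - 2·π^4 + 42·π^2)·sin(x) + (-6·π^2 + 12 + π^4)·sin(2·x) + (-2·π^4/3 - 278/81 + 58·π^2/27)·sin(3·x) + (-9·π^2/8 + 123/64 + π^4/2)·sin(4·x)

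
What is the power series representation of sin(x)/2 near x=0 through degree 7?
-x^7/10080 + x^5/240 - x^3/12 + x/2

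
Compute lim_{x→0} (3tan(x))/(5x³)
Both numerator and denominator → 0 as x → 0; this is a 0/0 indeterminate form.
Expand each to leading order near x = 0: numerator ~ 3·x, denominator ~ 5·x^3.
The limit of the ratio is ∞.

Final answer: ∞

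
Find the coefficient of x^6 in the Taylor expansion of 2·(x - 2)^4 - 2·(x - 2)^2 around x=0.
Expand to order 6: 2·(x - 2)^4 - 2·(x - 2)^2 = 2·x^4 - 16·x^3 + 46·x^2 - 56·x + 24 + O(x^7).
The coefficient of x^6 is 0.

Final answer: 0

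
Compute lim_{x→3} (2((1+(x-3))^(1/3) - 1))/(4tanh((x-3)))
Both numerator and denominator → 0 as x → 3; this is a 0/0 indeterminate form.
Expand each to leading order near x = 3: numerator ~ 2·(x - 3)/3, denominator ~ 4·(x - 3).
The limit of the ratio is 1/6.

Final answer: 1/6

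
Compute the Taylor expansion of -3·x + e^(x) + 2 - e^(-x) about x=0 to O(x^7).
x^5/60 + x^3/3 - x + 2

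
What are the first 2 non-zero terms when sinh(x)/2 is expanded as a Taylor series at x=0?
x^3/12 + x/2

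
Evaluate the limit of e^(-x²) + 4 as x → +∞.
Evaluate the dominant behaviour as x → +∞; each term tends to a finite value or vanishes.
Limit = 4.

Final answer: 4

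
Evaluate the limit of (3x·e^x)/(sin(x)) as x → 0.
Both numerator and denominator → 0 as x → 0; this is a 0/0 indeterminate form.
Expand each to leading order near x = 0: numerator ~ 3·x, denominator ~ x.
The limit of the ratio is 3.

Final answer: 3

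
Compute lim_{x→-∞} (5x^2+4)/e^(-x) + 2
The quotient is an ∞/∞ indeterminate form as x → -∞.
Compare growth rates of the dominant terms (exponentials ≫ polynomials ≫ logarithms), or apply L'Hôpital's rule; the quotient → 0.
Adding the constant: 0 + 2 = 2. Limit = 2.

Final answer: 2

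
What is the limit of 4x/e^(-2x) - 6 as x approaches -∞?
The quotient is an ∞/∞ indeterminate form as x → -∞.
Compare growth rates of the dominant terms (exponentials ≫ polynomials ≫ logarithms), or apply L'Hôpital's rule; the quotient → 0.
Adding the constant: 0 - 6 = -6. Limit = -6.

Final answer: -6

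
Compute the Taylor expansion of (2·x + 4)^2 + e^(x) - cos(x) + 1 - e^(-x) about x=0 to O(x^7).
x^6/720 + x^5/60 - x^4/24 + x^3/3 + 9·x^2/2 + 18·x + 16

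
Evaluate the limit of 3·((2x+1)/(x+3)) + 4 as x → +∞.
Evaluate the dominant behaviour as x → +∞; each term tends to a finite value or vanishes.
Limit = 10.

Final answer: 10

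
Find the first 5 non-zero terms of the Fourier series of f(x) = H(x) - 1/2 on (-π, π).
2·sin(x)/π + 2·sin(3·x)/(3·π) + 2·sin(5·x)/(5·π) + 2·sin(7·x)/(7·π) + 2·sin(9·x)/(9·π)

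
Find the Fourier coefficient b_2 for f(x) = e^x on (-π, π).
b_2 = (1/π) ∫_{-π}^{π} f(x)·sin(2x) dx.
Evaluate the integral (use parity and integration by parts as needed): b_2 = (2 - 2·e^(2·π))·e^(-π)/(5·π).

Final answer: (2 - 2·e^(2·π))·e^(-π)/(5·π)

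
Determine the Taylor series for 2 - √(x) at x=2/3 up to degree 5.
-√(6)/3 + 2 - √(6)·(x - 2/3)/4 + 3·√(6)·(x - 2/3)^2/32 - 9·√(6)·(x - 2/3)^3/128 + 135·√(6)·(x - 2/3)^4/2048 - 567·√(6)·(x - 2/3)^5/8192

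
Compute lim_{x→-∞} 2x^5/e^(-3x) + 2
The quotient is an ∞/∞ indeterminate form as x → -∞.
Compare growth rates of the dominant terms (exponentials ≫ polynomials ≫ logarithms), or apply L'Hôpital's rule; the quotient → 0.
Adding the constant: 0 + 2 = 2. Limit = 2.

Final answer: 2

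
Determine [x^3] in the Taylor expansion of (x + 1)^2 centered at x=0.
Expand to order 3: (x + 1)^2 = x^2 + 2·x + 1 + O(x^4).
The coefficient of x^3 is 0.

Final answer: 0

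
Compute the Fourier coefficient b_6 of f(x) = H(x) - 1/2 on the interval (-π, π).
b_6 = (1/π) ∫_{-π}^{π} f(x)·sin(6x) dx.
Evaluate the integral (use parity and integration by parts as needed): b_6 = 0.

Final answer: 0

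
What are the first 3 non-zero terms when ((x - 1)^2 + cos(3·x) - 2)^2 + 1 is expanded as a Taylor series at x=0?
14·x^3 + 4·x^2 + 1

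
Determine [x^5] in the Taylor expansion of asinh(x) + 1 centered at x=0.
Expand to order 5: asinh(x) + 1 = 3·x^5/40 - x^3/6 + x + 1 + O(x^6).
The coefficient of x^5 is 3/40.

Final answer: 3/40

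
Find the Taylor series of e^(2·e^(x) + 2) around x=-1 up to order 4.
e^(2)·e^(2·e^(-1)) + 2·e·e^(2·e^(-1))·(x + 1) + (2·e^(2·e^(-1)) + e·e^(2·e^(-1)))·(x + 1)^2 + (4·e^(2·e^(-1)) + e^(2)·e^(2·e^(-1)) + 6·e·e^(2·e^(-1)))·e^(-1)·(x + 1)^3/3 + (8·e^(2·e^(-1)) + e^(3)·e^(2·e^(-1)) + 24·e·e^(2·e^(-1)) + 14·e^(2)·e^(2·e^(-1)))·e^(-2)·(x + 1)^4/12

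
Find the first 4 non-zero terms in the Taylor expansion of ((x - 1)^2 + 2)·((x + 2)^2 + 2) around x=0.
x^4 + 2·x^3 + x^2 + 18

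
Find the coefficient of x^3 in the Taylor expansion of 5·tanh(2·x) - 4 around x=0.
Expand to order 3: 5·tanh(2·x) - 4 = -40·x^3/3 + 10·x - 4 + O(x^4).
The coefficient of x^3 is -40/3.

Final answer: -40/3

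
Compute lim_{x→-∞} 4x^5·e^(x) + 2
The product is a 0·∞ indeterminate form at x → -∞.
Rewrite the product as 4x^5 / e^(-x) (an ∞/∞ form) and apply L'Hôpital, or use the standard hierarchy e^(|x|) ≫ |x^5| as x → -∞.
The indeterminate product → 0, so the limit = 2.

Final answer: 2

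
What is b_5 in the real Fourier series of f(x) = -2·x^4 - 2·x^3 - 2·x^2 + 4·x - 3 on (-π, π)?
b_5 = (1/π) ∫_{-π}^{π} f(x)·sin(5x) dx.
Evaluate the integral (use parity and integration by parts as needed): b_5 = 224/125 - 4·π^2/5.

Final answer: 224/125 - 4·π^2/5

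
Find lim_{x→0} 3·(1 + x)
Direct substitution at x = 0 gives 3.

Final answer: 3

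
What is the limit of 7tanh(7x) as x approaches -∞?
Evaluate the dominant behaviour as x → -∞; each term tends to a finite value or vanishes.
Limit = -7.

Final answer: -7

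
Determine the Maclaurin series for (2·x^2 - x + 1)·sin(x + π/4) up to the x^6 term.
53·√(2)·x^6/1440 - 11·√(2)·x^5/60 - 19·√(2)·x^4/48 + 7·√(2)·x^3/6 + √(2)·x^2/4 + √(2)/2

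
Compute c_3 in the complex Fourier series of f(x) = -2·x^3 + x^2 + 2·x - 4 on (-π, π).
Compute the real Fourier coefficients first: a_3 = -4/9, b_3 = 20/9 - 4·π^2/3.
Then c_3 = (a_3 − i·b_3)/2 = -2/9 - 10·i/9 + 2·i·π^2/3.

Final answer: -2/9 - 10·i/9 + 2·i·π^2/3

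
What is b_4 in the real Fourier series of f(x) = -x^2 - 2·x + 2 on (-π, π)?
b_4 = (1/π) ∫_{-π}^{π} f(x)·sin(4x) dx.
Evaluate the integral (use parity and integration by parts as needed): b_4 = 1.

Final answer: 1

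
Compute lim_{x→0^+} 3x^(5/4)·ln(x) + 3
The product is a 0·∞ indeterminate form at x → 0⁺.
Rewrite the product as 3·ln(x) / x^(-5/4) and apply L'Hôpital, or use the standard hierarchy x^(-5/4) ≫ |ln x| as x → 0⁺.
The indeterminate product → 0, so the limit = 3.

Final answer: 3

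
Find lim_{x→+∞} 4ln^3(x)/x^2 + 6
The quotient is an ∞/∞ indeterminate form as x → +∞.
The polynomial denominator x^2 dominates the logarithmic numerator (any positive power of x ≫ ln^3(x) as x → ∞), so the quotient → 0.
Adding the constant: 0 + 6 = 6. Limit = 6.

Final answer: 6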